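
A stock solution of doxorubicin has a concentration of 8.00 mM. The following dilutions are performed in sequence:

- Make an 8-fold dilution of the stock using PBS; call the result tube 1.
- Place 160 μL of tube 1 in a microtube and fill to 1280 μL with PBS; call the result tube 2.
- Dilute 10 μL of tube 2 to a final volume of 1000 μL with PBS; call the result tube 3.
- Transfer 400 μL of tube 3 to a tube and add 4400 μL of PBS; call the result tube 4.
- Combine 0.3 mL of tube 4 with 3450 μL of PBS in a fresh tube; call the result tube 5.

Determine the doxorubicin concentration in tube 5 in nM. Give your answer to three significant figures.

Step 1: 8-fold → factor 8
Step 2: 160 μL brought to 1280 μL → factor 1280/160 = 8
Step 3: 10 μL brought to 1000 μL → factor 1000/10 = 100
Step 4: 400 μL + 4400 μL = 4800 μL total → factor 4800/400 = 12
Step 5: 0.3 mL + 3450 μL = 3.75 mL total → factor 3.75/0.3 = 12.5
Overall dilution factor = 8 × 8 × 100 × 12 × 12.5 = 9.6 × 10^5
Final = 8.00 mM / 9.6 × 10^5 = 8.333 × 10^-6 mM = 8.33 nM

8.33 nM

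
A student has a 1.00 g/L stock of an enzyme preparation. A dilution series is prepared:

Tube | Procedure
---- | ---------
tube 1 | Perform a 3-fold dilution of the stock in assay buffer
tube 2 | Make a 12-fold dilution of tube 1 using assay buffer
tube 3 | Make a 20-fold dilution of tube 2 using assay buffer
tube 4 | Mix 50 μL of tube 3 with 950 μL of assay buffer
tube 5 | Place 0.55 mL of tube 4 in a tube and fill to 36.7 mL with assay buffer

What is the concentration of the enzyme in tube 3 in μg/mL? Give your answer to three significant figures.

1.39 μg/mL

Step 1: 3-fold → factor 3
Step 2: 12-fold → factor 12
Step 3: 20-fold → factor 20
Dilution factor through tube 3 = 3 × 12 × 20 = 720
[tube 3] = 1.00 g/L / 720 = 0.001389 g/L = 1.39 μg/mL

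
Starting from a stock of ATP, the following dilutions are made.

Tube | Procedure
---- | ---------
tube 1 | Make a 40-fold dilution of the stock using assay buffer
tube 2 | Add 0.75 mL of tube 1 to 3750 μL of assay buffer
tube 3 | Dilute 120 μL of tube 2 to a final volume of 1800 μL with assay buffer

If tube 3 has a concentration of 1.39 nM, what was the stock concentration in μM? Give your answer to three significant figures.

5.00 μM

Step 1: 40-fold → factor 40
Step 2: 0.75 mL + 3750 μL = 4.5 mL total → factor 4.5/0.75 = 6
Step 3: 120 μL brought to 1800 μL → factor 1800/120 = 15
Overall dilution factor = 40 × 6 × 15 = 3600
Stock = 1.39 nM × 3600 = 5004 nM = 5.00 μM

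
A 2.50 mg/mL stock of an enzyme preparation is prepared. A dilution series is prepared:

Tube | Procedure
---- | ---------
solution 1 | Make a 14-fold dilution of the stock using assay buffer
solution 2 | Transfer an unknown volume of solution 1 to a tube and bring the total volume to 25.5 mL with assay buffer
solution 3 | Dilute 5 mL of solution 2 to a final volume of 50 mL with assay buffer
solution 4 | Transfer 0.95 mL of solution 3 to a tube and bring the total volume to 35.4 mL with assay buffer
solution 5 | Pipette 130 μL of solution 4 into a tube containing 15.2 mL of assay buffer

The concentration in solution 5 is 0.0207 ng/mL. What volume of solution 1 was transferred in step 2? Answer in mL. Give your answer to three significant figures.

Step 1: 14-fold → factor 14
Step 2: v brought to 25.5 mL → factor = 25.5 mL/v
Step 3: 5 mL brought to 50 mL → factor 50/5 = 10
Step 4: 0.95 mL brought to 35.4 mL → factor 35.4/0.95 = 37.263
Step 5: 130 μL + 15.2 mL = 15330 μL total → factor 15330/130 = 117.92
Product of known-step factors = 6.1519 × 10^5
Overall factor = 2.50 mg/mL / (0.0207 ng/mL) = 1.2077 × 10^8
Step-2 factor = 1.2077 × 10^8 / 6.1519 × 10^5 = 196.32
v = 25.5 mL / 196.32 = 0.130 mL

0.130 mL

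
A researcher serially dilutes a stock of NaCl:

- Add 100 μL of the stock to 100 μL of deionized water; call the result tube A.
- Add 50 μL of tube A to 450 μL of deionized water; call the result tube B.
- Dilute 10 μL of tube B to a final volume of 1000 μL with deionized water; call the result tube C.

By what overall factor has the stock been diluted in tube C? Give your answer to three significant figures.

2.00 × 10^3

Step 1: 100 μL + 100 μL = 200 μL total → factor 200/100 = 2
Step 2: 50 μL + 450 μL = 500 μL total → factor 500/50 = 10
Step 3: 10 μL brought to 1000 μL → factor 1000/10 = 100
Overall dilution factor = 2 × 10 × 100 = 2000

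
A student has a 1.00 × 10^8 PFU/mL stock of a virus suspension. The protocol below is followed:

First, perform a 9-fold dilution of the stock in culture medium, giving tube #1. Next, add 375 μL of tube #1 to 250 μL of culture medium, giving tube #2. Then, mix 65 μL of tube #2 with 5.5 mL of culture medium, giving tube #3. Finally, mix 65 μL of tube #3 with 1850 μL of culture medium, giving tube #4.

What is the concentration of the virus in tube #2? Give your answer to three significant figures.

Step 1: 9-fold → factor 9
Step 2: 375 μL + 250 μL = 625 μL total → factor 625/375 = 1.6667
Dilution factor through tube #2 = 9 × 1.6667 = 15
[tube #2] = 1.00 × 10^8 PFU/mL / 15 = 6.67 × 10^6 PFU/mL

6.67 × 10^6 PFU/mL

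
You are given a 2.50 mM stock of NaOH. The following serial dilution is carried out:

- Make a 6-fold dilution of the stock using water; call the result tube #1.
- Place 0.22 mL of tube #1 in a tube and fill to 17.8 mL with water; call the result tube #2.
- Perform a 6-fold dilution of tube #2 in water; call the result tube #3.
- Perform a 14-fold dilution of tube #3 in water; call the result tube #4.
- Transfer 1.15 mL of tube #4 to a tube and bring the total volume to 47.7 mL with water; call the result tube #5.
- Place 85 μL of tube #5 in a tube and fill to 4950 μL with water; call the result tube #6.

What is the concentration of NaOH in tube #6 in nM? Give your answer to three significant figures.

Step 1: 6-fold → factor 6
Step 2: 0.22 mL brought to 17.8 mL → factor 17.8/0.22 = 80.909
Step 3: 6-fold → factor 6
Step 4: 14-fold → factor 14
Step 5: 1.15 mL brought to 47.7 mL → factor 47.7/1.15 = 41.478
Step 6: 85 μL brought to 4950 μL → factor 4950/85 = 58.235
Overall dilution factor = 6 × 80.909 × 6 × 14 × 41.478 × 58.235 = 9.85 × 10^7
Final = 2.50 mM / 9.85 × 10^7 = 2.538 × 10^-8 mM = 0.0254 nM

0.0254 nM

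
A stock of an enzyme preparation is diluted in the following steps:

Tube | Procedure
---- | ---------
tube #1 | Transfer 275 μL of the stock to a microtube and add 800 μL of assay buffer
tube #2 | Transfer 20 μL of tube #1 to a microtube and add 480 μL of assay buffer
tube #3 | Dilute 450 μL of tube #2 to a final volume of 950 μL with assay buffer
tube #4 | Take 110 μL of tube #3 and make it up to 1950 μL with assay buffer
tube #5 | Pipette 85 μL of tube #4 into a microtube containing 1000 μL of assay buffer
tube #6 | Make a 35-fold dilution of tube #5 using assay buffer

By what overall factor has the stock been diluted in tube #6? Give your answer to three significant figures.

1.63 × 10^6

Step 1: 275 μL + 800 μL = 1075 μL total → factor 1075/275 = 3.9091
Step 2: 20 μL + 480 μL = 500 μL total → factor 500/20 = 25
Step 3: 450 μL brought to 950 μL → factor 950/450 = 2.1111
Step 4: 110 μL brought to 1950 μL → factor 1950/110 = 17.727
Step 5: 85 μL + 1000 μL = 1085 μL total → factor 1085/85 = 12.765
Step 6: 35-fold → factor 35
Overall dilution factor = 3.9091 × 25 × 2.1111 × 17.727 × 12.765 × 35 = 1.634 × 10^6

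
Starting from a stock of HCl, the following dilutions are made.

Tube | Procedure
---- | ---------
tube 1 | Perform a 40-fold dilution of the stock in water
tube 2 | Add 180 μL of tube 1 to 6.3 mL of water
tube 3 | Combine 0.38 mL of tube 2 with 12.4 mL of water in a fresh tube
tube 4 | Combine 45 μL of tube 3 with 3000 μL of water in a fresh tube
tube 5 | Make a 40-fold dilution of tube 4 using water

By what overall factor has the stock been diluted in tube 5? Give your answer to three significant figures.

1.31 × 10^8

Step 1: 40-fold → factor 40
Step 2: 180 μL + 6.3 mL = 6480 μL total → factor 6480/180 = 36
Step 3: 0.38 mL + 12.4 mL = 12.78 mL total → factor 12.78/0.38 = 33.632
Step 4: 45 μL + 3000 μL = 3045 μL total → factor 3045/45 = 67.667
Step 5: 40-fold → factor 40
Overall dilution factor = 40 × 36 × 33.632 × 67.667 × 40 = 1.3108 × 10^8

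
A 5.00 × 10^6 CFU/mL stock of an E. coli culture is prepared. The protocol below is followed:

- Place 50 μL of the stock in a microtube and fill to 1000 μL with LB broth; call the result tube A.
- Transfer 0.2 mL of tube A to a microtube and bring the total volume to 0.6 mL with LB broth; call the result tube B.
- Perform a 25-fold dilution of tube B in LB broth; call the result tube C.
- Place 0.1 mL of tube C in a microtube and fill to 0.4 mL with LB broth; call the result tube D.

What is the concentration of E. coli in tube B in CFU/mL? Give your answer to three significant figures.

8.33 × 10^4 CFU/mL

Step 1: 50 μL brought to 1000 μL → factor 1000/50 = 20
Step 2: 0.2 mL brought to 0.6 mL → factor 0.6/0.2 = 3
Dilution factor through tube B = 20 × 3 = 60
[tube B] = 5.00 × 10^6 CFU/mL / 60 = 8.33 × 10^4 CFU/mL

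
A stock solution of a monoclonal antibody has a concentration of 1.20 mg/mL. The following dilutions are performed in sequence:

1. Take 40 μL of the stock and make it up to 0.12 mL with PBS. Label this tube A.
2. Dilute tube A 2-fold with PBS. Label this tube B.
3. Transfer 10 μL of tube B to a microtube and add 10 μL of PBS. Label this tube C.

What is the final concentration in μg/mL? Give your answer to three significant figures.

Step 1: 40 μL brought to 0.12 mL → factor 120/40 = 3
Step 2: 2-fold → factor 2
Step 3: 10 μL + 10 μL = 20 μL total → factor 20/10 = 2
Overall dilution factor = 3 × 2 × 2 = 12
Final = 1.20 mg/mL / 12 = 0.1000 mg/mL = 100 μg/mL

100 μg/mL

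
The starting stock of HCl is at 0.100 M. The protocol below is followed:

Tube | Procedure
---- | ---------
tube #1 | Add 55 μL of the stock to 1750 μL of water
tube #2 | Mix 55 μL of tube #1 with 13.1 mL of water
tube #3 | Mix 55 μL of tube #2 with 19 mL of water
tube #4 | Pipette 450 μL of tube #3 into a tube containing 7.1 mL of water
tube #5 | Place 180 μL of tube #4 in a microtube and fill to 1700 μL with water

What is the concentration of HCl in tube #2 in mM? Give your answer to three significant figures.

Step 1: 55 μL + 1750 μL = 1805 μL total → factor 1805/55 = 32.818
Step 2: 55 μL + 13.1 mL = 13155 μL total → factor 13155/55 = 239.18
Dilution factor through tube #2 = 32.818 × 239.18 = 7849.5
[tube #2] = 0.100 M / 7849.5 = 1.274 × 10^-5 M = 0.0127 mM

0.0127 mM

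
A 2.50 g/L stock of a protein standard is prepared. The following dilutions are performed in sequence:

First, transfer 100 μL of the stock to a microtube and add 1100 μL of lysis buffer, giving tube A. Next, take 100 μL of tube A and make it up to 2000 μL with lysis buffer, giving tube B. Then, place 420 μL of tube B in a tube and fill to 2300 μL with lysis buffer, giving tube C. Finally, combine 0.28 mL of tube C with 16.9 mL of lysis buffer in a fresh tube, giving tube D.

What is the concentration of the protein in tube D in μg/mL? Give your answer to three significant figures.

0.0310 μg/mL

Step 1: 100 μL + 1100 μL = 1200 μL total → factor 1200/100 = 12
Step 2: 100 μL brought to 2000 μL → factor 2000/100 = 20
Step 3: 420 μL brought to 2300 μL → factor 2300/420 = 5.4762
Step 4: 0.28 mL + 16.9 mL = 17.18 mL total → factor 17.18/0.28 = 61.357
Overall dilution factor = 12 × 20 × 5.4762 × 61.357 = 80641
Final = 2.50 g/L / 80641 = 3.100 × 10^-5 g/L = 0.0310 μg/mL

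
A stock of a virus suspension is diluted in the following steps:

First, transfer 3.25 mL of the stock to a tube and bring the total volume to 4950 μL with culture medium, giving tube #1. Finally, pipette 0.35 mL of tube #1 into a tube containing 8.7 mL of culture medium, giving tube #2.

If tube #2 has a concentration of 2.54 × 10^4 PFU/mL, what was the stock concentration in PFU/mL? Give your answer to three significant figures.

Step 1: 3.25 mL brought to 4950 μL → factor 4.95/3.25 = 1.5231
Step 2: 0.35 mL + 8.7 mL = 9.05 mL total → factor 9.05/0.35 = 25.857
Overall dilution factor = 1.5231 × 25.857 = 39.382
Stock = 2.54 × 10^4 PFU/mL × 39.382 = 1.00 × 10^6 PFU/mL

1.00 × 10^6 PFU/mL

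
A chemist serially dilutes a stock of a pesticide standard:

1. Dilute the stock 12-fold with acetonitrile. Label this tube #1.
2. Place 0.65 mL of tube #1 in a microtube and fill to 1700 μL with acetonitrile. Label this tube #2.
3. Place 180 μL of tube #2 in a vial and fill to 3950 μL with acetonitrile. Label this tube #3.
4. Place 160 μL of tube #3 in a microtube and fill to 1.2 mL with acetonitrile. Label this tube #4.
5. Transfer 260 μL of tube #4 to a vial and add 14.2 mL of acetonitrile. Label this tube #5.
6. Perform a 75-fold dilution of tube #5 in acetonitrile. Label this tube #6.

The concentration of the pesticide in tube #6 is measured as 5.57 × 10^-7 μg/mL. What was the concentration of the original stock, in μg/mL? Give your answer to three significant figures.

12.0 μg/mL

Step 1: 12-fold → factor 12
Step 2: 0.65 mL brought to 1700 μL → factor 1.7/0.65 = 2.6154
Step 3: 180 μL brought to 3950 μL → factor 3950/180 = 21.944
Step 4: 160 μL brought to 1.2 mL → factor 1200/160 = 7.5
Step 5: 260 μL + 14.2 mL = 14460 μL total → factor 14460/260 = 55.615
Step 6: 75-fold → factor 75
Overall dilution factor = 12 × 2.6154 × 21.944 × 7.5 × 55.615 × 75 = 2.1546 × 10^7
Stock = 5.57 × 10^-7 μg/mL × 2.1546 × 10^7 = 12.0 μg/mL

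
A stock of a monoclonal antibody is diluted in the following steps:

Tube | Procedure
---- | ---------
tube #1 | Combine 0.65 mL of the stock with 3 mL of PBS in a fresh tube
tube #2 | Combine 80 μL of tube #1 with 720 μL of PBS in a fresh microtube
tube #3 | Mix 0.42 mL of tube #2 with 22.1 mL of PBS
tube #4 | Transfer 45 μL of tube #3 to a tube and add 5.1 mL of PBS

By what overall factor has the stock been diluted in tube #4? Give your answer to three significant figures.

Step 1: 0.65 mL + 3 mL = 3.65 mL total → factor 3.65/0.65 = 5.6154
Step 2: 80 μL + 720 μL = 800 μL total → factor 800/80 = 10
Step 3: 0.42 mL + 22.1 mL = 22.52 mL total → factor 22.52/0.42 = 53.619
Step 4: 45 μL + 5.1 mL = 5145 μL total → factor 5145/45 = 114.33
Overall dilution factor = 5.6154 × 10 × 53.619 × 114.33 = 3.4425 × 10^5

3.44 × 10^5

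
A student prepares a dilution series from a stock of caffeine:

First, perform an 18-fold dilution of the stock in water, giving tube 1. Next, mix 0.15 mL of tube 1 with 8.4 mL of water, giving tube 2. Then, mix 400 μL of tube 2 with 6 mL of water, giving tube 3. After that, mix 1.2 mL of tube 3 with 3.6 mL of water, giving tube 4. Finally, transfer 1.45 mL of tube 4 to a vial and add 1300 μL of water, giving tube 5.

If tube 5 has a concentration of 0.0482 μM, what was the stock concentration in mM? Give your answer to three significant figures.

6.00 mM

Step 1: 18-fold → factor 18
Step 2: 0.15 mL + 8.4 mL = 8.55 mL total → factor 8.55/0.15 = 57
Step 3: 400 μL + 6 mL = 6400 μL total → factor 6400/400 = 16
Step 4: 1.2 mL + 3.6 mL = 4.8 mL total → factor 4.8/1.2 = 4
Step 5: 1.45 mL + 1300 μL = 2.75 mL total → factor 2.75/1.45 = 1.8966
Overall dilution factor = 18 × 57 × 16 × 4 × 1.8966 = 1.2454 × 10^5
Stock = 0.0482 μM × 1.2454 × 10^5 = 6003 μM = 6.00 mM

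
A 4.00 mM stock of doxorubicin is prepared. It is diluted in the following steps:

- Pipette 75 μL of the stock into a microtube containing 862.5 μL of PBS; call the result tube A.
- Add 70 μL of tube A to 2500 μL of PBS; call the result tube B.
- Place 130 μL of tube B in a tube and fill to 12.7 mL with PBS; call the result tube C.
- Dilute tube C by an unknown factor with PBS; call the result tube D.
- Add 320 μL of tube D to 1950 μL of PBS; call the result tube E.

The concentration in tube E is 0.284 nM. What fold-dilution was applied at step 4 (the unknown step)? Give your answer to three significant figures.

44.3-fold

Step 1: 75 μL + 862.5 μL = 937.5 μL total → factor 937.5/75 = 12.5
Step 2: 70 μL + 2500 μL = 2570 μL total → factor 2570/70 = 36.714
Step 3: 130 μL brought to 12.7 mL → factor 12700/130 = 97.692
Step 4: unknown factor x
Step 5: 320 μL + 1950 μL = 2270 μL total → factor 2270/320 = 7.0938
Product of known-step factors = 3.1804 × 10^5
Overall factor = 4.00 mM / (0.284 nM) = 1.4085 × 10^7
x = 1.4085 × 10^7 / 3.1804 × 10^5 = 44.3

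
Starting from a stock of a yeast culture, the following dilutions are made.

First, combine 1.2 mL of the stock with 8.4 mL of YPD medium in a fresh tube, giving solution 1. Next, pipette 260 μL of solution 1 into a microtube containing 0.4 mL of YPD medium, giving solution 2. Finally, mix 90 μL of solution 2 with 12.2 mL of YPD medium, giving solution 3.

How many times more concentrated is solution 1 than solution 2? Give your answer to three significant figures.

2.54

Step 1: 1.2 mL + 8.4 mL = 9.6 mL total → factor 9.6/1.2 = 8
Step 2: 260 μL + 0.4 mL = 660 μL total → factor 660/260 = 2.5385
Dilution factor to solution 1 = 8; to solution 2 = 20.308
[solution 1]/[solution 2] = (factor to solution 2)/(factor to solution 1) = 20.308/8 = 2.54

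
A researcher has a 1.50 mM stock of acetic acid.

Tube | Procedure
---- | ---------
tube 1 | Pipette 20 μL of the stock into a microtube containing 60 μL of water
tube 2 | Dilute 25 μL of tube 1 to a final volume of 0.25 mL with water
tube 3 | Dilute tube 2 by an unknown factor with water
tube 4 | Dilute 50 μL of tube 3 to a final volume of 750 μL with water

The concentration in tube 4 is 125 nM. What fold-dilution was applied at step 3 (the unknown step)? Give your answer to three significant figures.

20.0-fold

Step 1: 20 μL + 60 μL = 80 μL total → factor 80/20 = 4
Step 2: 25 μL brought to 0.25 mL → factor 250/25 = 10
Step 3: unknown factor x
Step 4: 50 μL brought to 750 μL → factor 750/50 = 15
Product of known-step factors = 600
Overall factor = 1.50 mM / (125 nM) = 12000
x = 12000 / 600 = 20.0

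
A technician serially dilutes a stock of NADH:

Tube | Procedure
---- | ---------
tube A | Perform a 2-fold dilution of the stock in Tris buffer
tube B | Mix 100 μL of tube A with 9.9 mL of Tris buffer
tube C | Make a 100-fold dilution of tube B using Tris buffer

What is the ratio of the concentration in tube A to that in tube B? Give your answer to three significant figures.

Step 1: 2-fold → factor 2
Step 2: 100 μL + 9.9 mL = 10000 μL total → factor 10000/100 = 100
Dilution factor to tube A = 2; to tube B = 200
[tube A]/[tube B] = (factor to tube B)/(factor to tube A) = 200/2 = 100

100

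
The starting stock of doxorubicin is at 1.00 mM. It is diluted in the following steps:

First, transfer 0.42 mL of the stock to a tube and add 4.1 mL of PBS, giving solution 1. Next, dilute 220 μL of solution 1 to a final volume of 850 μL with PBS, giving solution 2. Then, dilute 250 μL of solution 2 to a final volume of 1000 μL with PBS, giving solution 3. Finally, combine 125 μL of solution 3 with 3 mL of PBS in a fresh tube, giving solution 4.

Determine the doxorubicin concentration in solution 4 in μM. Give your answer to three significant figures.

0.240 μM

Step 1: 0.42 mL + 4.1 mL = 4.52 mL total → factor 4.52/0.42 = 10.762
Step 2: 220 μL brought to 850 μL → factor 850/220 = 3.8636
Step 3: 250 μL brought to 1000 μL → factor 1000/250 = 4
Step 4: 125 μL + 3 mL = 3125 μL total → factor 3125/125 = 25
Overall dilution factor = 10.762 × 3.8636 × 4 × 25 = 4158
Final = 1.00 mM / 4158 = 0.0002405 mM = 0.240 μM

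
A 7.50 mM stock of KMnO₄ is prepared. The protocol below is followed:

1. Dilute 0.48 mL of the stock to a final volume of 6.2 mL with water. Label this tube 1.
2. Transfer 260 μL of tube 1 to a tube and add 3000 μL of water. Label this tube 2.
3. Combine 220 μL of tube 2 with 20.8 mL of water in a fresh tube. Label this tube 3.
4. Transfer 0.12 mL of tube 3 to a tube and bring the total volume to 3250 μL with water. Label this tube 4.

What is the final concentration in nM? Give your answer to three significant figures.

Step 1: 0.48 mL brought to 6.2 mL → factor 6.2/0.48 = 12.917
Step 2: 260 μL + 3000 μL = 3260 μL total → factor 3260/260 = 12.538
Step 3: 220 μL + 20.8 mL = 21020 μL total → factor 21020/220 = 95.545
Step 4: 0.12 mL brought to 3250 μL → factor 3.25/0.12 = 27.083
Overall dilution factor = 12.917 × 12.538 × 95.545 × 27.083 = 4.1909 × 10^5
Final = 7.50 mM / 4.1909 × 10^5 = 1.790 × 10^-5 mM = 17.9 nM

17.9 nM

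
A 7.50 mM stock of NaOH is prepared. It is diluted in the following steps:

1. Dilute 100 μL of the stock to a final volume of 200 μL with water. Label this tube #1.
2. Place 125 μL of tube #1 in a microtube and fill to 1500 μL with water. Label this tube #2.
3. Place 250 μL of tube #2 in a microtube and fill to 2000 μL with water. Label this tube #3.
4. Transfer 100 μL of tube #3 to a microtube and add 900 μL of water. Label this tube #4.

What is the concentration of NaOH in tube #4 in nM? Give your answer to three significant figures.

3.91 × 10^3 nM

Step 1: 100 μL brought to 200 μL → factor 200/100 = 2
Step 2: 125 μL brought to 1500 μL → factor 1500/125 = 12
Step 3: 250 μL brought to 2000 μL → factor 2000/250 = 8
Step 4: 100 μL + 900 μL = 1000 μL total → factor 1000/100 = 10
Overall dilution factor = 2 × 12 × 8 × 10 = 1920
Final = 7.50 mM / 1920 = 0.003906 mM = 3.91 × 10^3 nM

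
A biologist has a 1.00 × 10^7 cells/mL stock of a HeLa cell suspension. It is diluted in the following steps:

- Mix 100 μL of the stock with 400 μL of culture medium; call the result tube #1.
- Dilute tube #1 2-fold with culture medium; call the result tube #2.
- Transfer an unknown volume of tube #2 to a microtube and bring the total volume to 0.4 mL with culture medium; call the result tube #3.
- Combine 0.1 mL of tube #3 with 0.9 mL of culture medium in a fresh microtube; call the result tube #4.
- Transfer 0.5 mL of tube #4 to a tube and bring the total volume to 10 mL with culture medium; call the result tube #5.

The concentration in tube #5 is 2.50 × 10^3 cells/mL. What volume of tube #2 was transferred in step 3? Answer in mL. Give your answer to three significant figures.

Step 1: 100 μL + 400 μL = 500 μL total → factor 500/100 = 5
Step 2: 2-fold → factor 2
Step 3: v brought to 0.4 mL → factor = 0.4 mL/v
Step 4: 0.1 mL + 0.9 mL = 1 mL total → factor 1/0.1 = 10
Step 5: 0.5 mL brought to 10 mL → factor 10/0.5 = 20
Product of known-step factors = 2000
Overall factor = 1.00 × 10^7 cells/mL / (2.50 × 10^3 cells/mL) = 4000
Step-3 factor = 4000 / 2000 = 2
v = 0.4 mL / 2 = 0.200 mL

0.200 mL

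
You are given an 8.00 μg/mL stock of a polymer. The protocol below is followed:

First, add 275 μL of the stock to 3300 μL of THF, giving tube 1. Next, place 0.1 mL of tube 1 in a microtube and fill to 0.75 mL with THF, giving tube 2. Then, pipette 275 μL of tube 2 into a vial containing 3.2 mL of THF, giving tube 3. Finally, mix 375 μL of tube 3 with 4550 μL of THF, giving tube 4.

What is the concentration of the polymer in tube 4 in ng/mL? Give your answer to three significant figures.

0.494 ng/mL

Step 1: 275 μL + 3300 μL = 3575 μL total → factor 3575/275 = 13
Step 2: 0.1 mL brought to 0.75 mL → factor 0.75/0.1 = 7.5
Step 3: 275 μL + 3.2 mL = 3475 μL total → factor 3475/275 = 12.636
Step 4: 375 μL + 4550 μL = 4925 μL total → factor 4925/375 = 13.133
Overall dilution factor = 13 × 7.5 × 12.636 × 13.133 = 16181
Final = 8.00 μg/mL / 16181 = 0.0004944 μg/mL = 0.494 ng/mL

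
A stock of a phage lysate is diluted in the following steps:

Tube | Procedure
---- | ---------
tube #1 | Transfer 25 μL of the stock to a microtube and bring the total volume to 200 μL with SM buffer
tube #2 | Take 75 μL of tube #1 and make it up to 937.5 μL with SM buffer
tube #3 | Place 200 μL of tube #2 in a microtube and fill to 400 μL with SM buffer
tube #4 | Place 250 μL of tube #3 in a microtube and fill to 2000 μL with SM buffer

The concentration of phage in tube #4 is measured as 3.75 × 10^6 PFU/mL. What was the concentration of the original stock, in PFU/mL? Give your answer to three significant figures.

Step 1: 25 μL brought to 200 μL → factor 200/25 = 8
Step 2: 75 μL brought to 937.5 μL → factor 937.5/75 = 12.5
Step 3: 200 μL brought to 400 μL → factor 400/200 = 2
Step 4: 250 μL brought to 2000 μL → factor 2000/250 = 8
Overall dilution factor = 8 × 12.5 × 2 × 8 = 1600
Stock = 3.75 × 10^6 PFU/mL × 1600 = 6.00 × 10^9 PFU/mL

6.00 × 10^9 PFU/mL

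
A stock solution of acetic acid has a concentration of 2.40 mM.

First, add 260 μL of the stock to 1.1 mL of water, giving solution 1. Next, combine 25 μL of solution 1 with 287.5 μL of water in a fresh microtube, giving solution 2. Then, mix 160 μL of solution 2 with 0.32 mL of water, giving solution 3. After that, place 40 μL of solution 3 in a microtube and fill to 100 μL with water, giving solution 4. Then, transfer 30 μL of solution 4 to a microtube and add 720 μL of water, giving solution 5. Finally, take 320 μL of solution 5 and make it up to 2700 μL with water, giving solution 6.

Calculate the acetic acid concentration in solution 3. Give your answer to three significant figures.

0.0122 mM

Step 1: 260 μL + 1.1 mL = 1360 μL total → factor 1360/260 = 5.2308
Step 2: 25 μL + 287.5 μL = 312.5 μL total → factor 312.5/25 = 12.5
Step 3: 160 μL + 0.32 mL = 480 μL total → factor 480/160 = 3
Dilution factor through solution 3 = 5.2308 × 12.5 × 3 = 196.15
[solution 3] = 2.40 mM / 196.15 = 0.0122 mM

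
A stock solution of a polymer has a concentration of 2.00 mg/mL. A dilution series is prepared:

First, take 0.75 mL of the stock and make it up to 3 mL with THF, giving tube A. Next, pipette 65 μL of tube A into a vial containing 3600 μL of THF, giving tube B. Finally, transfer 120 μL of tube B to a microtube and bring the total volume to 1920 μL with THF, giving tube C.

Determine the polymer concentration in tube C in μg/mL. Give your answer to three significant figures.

Step 1: 0.75 mL brought to 3 mL → factor 3/0.75 = 4
Step 2: 65 μL + 3600 μL = 3665 μL total → factor 3665/65 = 56.385
Step 3: 120 μL brought to 1920 μL → factor 1920/120 = 16
Overall dilution factor = 4 × 56.385 × 16 = 3608.6
Final = 2.00 mg/mL / 3608.6 = 0.0005542 mg/mL = 0.554 μg/mL

0.554 μg/mL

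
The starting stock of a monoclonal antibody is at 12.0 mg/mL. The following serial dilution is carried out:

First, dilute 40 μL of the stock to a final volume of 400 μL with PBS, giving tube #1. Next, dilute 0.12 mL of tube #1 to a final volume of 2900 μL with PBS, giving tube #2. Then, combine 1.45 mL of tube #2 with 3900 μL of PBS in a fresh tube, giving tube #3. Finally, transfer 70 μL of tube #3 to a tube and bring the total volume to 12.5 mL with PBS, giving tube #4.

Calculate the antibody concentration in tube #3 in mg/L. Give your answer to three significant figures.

Step 1: 40 μL brought to 400 μL → factor 400/40 = 10
Step 2: 0.12 mL brought to 2900 μL → factor 2.9/0.12 = 24.167
Step 3: 1.45 mL + 3900 μL = 5.35 mL total → factor 5.35/1.45 = 3.6897
Dilution factor through tube #3 = 10 × 24.167 × 3.6897 = 891.67
[tube #3] = 12.0 mg/mL / 891.67 = 0.01346 mg/mL = 13.5 mg/L

13.5 mg/L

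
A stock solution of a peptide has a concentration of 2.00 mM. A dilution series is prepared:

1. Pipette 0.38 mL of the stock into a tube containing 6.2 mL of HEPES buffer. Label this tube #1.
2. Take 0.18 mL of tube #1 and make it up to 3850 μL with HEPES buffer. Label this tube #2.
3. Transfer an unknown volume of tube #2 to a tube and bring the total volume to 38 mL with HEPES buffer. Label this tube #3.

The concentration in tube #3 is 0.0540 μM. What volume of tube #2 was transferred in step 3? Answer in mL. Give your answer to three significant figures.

0.380 mL

Step 1: 0.38 mL + 6.2 mL = 6.58 mL total → factor 6.58/0.38 = 17.316
Step 2: 0.18 mL brought to 3850 μL → factor 3.85/0.18 = 21.389
Step 3: v brought to 38 mL → factor = 38 mL/v
Product of known-step factors = 370.37
Overall factor = 2.00 mM / (0.0540 μM) = 37037
Step-3 factor = 37037 / 370.37 = 100
v = 38 mL / 100 = 0.380 mL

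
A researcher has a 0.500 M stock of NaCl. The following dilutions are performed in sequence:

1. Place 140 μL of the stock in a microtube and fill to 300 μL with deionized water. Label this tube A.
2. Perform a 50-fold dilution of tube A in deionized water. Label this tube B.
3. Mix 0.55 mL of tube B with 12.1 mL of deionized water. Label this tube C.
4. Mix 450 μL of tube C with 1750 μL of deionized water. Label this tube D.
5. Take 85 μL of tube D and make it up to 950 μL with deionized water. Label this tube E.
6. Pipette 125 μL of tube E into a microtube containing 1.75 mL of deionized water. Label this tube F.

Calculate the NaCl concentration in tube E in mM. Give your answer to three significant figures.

Step 1: 140 μL brought to 300 μL → factor 300/140 = 2.1429
Step 2: 50-fold → factor 50
Step 3: 0.55 mL + 12.1 mL = 12.65 mL total → factor 12.65/0.55 = 23
Step 4: 450 μL + 1750 μL = 2200 μL total → factor 2200/450 = 4.8889
Step 5: 85 μL brought to 950 μL → factor 950/85 = 11.176
Dilution factor through tube E = 2.1429 × 50 × 23 × 4.8889 × 11.176 = 1.3465 × 10^5
[tube E] = 0.500 M / 1.3465 × 10^5 = 3.713 × 10^-6 M = 0.00371 mM

0.00371 mM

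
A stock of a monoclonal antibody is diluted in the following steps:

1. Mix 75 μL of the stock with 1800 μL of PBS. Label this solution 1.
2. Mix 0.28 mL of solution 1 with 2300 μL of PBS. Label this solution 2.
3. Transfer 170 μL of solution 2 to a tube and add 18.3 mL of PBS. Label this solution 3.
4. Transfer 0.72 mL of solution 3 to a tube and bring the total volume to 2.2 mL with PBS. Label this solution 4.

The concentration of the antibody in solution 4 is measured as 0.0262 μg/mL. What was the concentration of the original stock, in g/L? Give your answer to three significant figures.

2.00 g/L

Step 1: 75 μL + 1800 μL = 1875 μL total → factor 1875/75 = 25
Step 2: 0.28 mL + 2300 μL = 2.58 mL total → factor 2.58/0.28 = 9.2143
Step 3: 170 μL + 18.3 mL = 18470 μL total → factor 18470/170 = 108.65
Step 4: 0.72 mL brought to 2.2 mL → factor 2.2/0.72 = 3.0556
Overall dilution factor = 25 × 9.2143 × 108.65 × 3.0556 = 76473
Stock = 0.0262 μg/mL × 76473 = 2004 μg/mL = 2.00 g/L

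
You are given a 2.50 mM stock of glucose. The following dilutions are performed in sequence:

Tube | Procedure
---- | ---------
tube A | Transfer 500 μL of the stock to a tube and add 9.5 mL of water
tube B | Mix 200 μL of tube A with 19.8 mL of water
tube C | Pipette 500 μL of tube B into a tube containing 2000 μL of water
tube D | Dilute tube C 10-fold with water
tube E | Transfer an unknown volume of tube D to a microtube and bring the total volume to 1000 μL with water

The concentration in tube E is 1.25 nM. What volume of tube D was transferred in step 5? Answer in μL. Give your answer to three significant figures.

50.0 μL

Step 1: 500 μL + 9.5 mL = 10000 μL total → factor 10000/500 = 20
Step 2: 200 μL + 19.8 mL = 20000 μL total → factor 20000/200 = 100
Step 3: 500 μL + 2000 μL = 2500 μL total → factor 2500/500 = 5
Step 4: 10-fold → factor 10
Step 5: v brought to 1000 μL → factor = 1000 μL/v
Product of known-step factors = 1 × 10^5
Overall factor = 2.50 mM / (1.25 nM) = 2 × 10^6
Step-5 factor = 2 × 10^6 / 1 × 10^5 = 20
v = 1000 μL / 20 = 50.0 μL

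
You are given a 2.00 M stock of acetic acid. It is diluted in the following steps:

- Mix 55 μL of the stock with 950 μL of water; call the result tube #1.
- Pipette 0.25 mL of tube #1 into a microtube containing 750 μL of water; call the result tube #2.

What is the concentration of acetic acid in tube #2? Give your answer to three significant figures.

Step 1: 55 μL + 950 μL = 1005 μL total → factor 1005/55 = 18.273
Step 2: 0.25 mL + 750 μL = 1 mL total → factor 1/0.25 = 4
Overall dilution factor = 18.273 × 4 = 73.091
Final = 2.00 M / 73.091 = 0.0274 M

0.0274 M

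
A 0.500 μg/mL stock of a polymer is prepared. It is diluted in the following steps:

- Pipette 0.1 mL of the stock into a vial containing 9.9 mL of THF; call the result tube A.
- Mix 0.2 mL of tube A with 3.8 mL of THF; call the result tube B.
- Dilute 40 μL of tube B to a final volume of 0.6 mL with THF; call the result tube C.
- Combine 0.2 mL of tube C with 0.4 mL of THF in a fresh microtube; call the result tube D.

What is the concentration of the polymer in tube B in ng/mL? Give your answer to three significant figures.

Step 1: 0.1 mL + 9.9 mL = 10 mL total → factor 10/0.1 = 100
Step 2: 0.2 mL + 3.8 mL = 4 mL total → factor 4/0.2 = 20
Dilution factor through tube B = 100 × 20 = 2000
[tube B] = 0.500 μg/mL / 2000 = 0.0002500 μg/mL = 0.250 ng/mL

0.250 ng/mL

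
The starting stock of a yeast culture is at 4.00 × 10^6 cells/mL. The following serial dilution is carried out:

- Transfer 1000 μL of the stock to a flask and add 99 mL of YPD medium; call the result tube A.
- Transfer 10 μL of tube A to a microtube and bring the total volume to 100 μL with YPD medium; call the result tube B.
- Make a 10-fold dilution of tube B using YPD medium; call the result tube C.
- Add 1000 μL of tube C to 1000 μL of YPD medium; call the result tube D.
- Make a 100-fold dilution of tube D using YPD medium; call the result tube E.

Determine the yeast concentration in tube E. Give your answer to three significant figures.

2.00 cells/mL

Step 1: 1000 μL + 99 mL = 1 × 10^5 μL total → factor 1 × 10^5/1000 = 100
Step 2: 10 μL brought to 100 μL → factor 100/10 = 10
Step 3: 10-fold → factor 10
Step 4: 1000 μL + 1000 μL = 2000 μL total → factor 2000/1000 = 2
Step 5: 100-fold → factor 100
Overall dilution factor = 100 × 10 × 10 × 2 × 100 = 2 × 10^6
Final = 4.00 × 10^6 cells/mL / 2 × 10^6 = 2.00 cells/mL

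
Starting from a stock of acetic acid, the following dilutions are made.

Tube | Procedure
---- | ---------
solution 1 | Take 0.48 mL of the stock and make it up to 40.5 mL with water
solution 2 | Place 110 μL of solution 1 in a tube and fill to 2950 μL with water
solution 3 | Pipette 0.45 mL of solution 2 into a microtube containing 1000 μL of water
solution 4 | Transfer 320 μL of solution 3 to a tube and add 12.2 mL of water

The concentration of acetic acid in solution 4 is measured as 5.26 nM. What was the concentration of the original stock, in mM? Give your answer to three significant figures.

Step 1: 0.48 mL brought to 40.5 mL → factor 40.5/0.48 = 84.375
Step 2: 110 μL brought to 2950 μL → factor 2950/110 = 26.818
Step 3: 0.45 mL + 1000 μL = 1.45 mL total → factor 1.45/0.45 = 3.2222
Step 4: 320 μL + 12.2 mL = 12520 μL total → factor 12520/320 = 39.125
Overall dilution factor = 84.375 × 26.818 × 3.2222 × 39.125 = 2.8527 × 10^5
Stock = 5.26 nM × 2.8527 × 10^5 = 1.501 × 10^6 nM = 1.50 mM

1.50 mM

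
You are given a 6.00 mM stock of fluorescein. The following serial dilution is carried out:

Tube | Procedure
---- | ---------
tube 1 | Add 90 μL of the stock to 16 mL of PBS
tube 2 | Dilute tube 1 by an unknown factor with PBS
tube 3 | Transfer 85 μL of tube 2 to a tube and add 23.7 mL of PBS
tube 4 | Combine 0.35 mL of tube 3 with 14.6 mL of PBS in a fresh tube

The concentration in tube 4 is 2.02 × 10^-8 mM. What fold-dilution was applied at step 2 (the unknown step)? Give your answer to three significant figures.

Step 1: 90 μL + 16 mL = 16090 μL total → factor 16090/90 = 178.78
Step 2: unknown factor x
Step 3: 85 μL + 23.7 mL = 23785 μL total → factor 23785/85 = 279.82
Step 4: 0.35 mL + 14.6 mL = 14.95 mL total → factor 14.95/0.35 = 42.714
Product of known-step factors = 2.1368 × 10^6
Overall factor = 6.00 mM / (2.02 × 10^-8 mM) = 2.9703 × 10^8
x = 2.9703 × 10^8 / 2.1368 × 10^6 = 139

139-fold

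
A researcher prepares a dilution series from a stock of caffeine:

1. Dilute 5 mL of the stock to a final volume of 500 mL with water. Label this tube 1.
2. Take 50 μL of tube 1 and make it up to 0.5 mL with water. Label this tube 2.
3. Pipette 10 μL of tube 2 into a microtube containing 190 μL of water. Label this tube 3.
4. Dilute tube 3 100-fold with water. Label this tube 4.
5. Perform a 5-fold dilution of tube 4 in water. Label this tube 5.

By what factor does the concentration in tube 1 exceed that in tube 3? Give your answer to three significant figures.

Step 1: 5 mL brought to 500 mL → factor 500/5 = 100
Step 2: 50 μL brought to 0.5 mL → factor 500/50 = 10
Step 3: 10 μL + 190 μL = 200 μL total → factor 200/10 = 20
Dilution factor to tube 1 = 100; to tube 3 = 20000
[tube 1]/[tube 3] = (factor to tube 3)/(factor to tube 1) = 20000/100 = 200

200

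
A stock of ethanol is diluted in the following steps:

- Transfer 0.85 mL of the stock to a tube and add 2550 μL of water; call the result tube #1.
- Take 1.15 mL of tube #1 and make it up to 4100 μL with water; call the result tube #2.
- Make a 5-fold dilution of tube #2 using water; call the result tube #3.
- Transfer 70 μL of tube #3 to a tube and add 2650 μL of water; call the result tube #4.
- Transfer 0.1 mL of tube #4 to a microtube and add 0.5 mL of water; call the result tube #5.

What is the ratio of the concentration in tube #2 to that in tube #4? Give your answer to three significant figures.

Step 1: 0.85 mL + 2550 μL = 3.4 mL total → factor 3.4/0.85 = 4
Step 2: 1.15 mL brought to 4100 μL → factor 4.1/1.15 = 3.5652
Step 3: 5-fold → factor 5
Step 4: 70 μL + 2650 μL = 2720 μL total → factor 2720/70 = 38.857
Dilution factor to tube #2 = 14.261; to tube #4 = 2770.7
[tube #2]/[tube #4] = (factor to tube #4)/(factor to tube #2) = 2770.7/14.261 = 194

194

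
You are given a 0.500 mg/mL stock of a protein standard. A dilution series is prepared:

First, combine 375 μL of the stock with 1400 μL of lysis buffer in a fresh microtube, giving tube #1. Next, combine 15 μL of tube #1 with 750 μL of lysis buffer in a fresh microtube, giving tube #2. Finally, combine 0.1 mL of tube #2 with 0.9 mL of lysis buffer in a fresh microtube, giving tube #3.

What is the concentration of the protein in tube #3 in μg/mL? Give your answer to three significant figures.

0.207 μg/mL

Step 1: 375 μL + 1400 μL = 1775 μL total → factor 1775/375 = 4.7333
Step 2: 15 μL + 750 μL = 765 μL total → factor 765/15 = 51
Step 3: 0.1 mL + 0.9 mL = 1 mL total → factor 1/0.1 = 10
Overall dilution factor = 4.7333 × 51 × 10 = 2414
Final = 0.500 mg/mL / 2414 = 0.0002071 mg/mL = 0.207 μg/mL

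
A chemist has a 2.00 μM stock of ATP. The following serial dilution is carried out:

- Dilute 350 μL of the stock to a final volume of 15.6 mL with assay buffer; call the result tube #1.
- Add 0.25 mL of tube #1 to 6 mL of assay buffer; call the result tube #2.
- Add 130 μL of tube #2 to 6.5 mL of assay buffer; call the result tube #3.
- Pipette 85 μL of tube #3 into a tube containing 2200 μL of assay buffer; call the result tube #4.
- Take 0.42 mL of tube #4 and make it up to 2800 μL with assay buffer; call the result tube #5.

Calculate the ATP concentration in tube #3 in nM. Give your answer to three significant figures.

Step 1: 350 μL brought to 15.6 mL → factor 15600/350 = 44.571
Step 2: 0.25 mL + 6 mL = 6.25 mL total → factor 6.25/0.25 = 25
Step 3: 130 μL + 6.5 mL = 6630 μL total → factor 6630/130 = 51
Dilution factor through tube #3 = 44.571 × 25 × 51 = 56829
[tube #3] = 2.00 μM / 56829 = 3.519 × 10^-5 μM = 0.0352 nM

0.0352 nM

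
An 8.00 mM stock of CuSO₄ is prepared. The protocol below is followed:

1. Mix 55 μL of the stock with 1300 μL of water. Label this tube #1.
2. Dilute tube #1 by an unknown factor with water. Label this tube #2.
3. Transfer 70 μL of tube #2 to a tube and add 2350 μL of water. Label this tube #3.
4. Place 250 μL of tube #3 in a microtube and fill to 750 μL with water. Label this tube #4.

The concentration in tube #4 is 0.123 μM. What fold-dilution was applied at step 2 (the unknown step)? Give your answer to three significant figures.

Step 1: 55 μL + 1300 μL = 1355 μL total → factor 1355/55 = 24.636
Step 2: unknown factor x
Step 3: 70 μL + 2350 μL = 2420 μL total → factor 2420/70 = 34.571
Step 4: 250 μL brought to 750 μL → factor 750/250 = 3
Product of known-step factors = 2555.1
Overall factor = 8.00 mM / (0.123 μM) = 65041
x = 65041 / 2555.1 = 25.5

25.5-fold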